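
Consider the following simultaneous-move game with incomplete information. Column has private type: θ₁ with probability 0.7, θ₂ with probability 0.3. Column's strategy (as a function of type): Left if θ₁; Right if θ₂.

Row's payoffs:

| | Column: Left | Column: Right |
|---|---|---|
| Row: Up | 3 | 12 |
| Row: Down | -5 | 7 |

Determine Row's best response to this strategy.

E[Up] = 0.7·(3) + 0.3·(12) = 5.7
E[Down] = 0.7·(-5) + 0.3·(7) = -1.4
Best response: Up (5.7 is the largest).

Up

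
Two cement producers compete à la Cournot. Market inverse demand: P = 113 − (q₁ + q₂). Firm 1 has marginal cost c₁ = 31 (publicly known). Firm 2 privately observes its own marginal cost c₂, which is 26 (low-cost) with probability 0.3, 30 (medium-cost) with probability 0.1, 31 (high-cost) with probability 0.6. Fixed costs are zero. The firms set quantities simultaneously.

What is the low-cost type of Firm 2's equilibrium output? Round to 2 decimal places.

30.10

Each type of Firm 2 best-responds to q₁; Firm 1 best-responds to the expected q₂ over Firm 2's types.
Firm 2 with cost c maximizes (113 − (q₁+q₂) − c)·q₂, giving q₂(c) = (113 − c − q₁)/2.
E[c₂] = 0.3·26 + 0.1·30 + 0.6·31 = 29.4
Firm 1's FOC against E[q₂] yields q₁ = (113 − 2·31 + E[c₂])/3 = (113 − 62 + 29.4)/3 = 26.8.
q₂(low-cost) = (113 − 26 − 26.8)/2 = 30.1.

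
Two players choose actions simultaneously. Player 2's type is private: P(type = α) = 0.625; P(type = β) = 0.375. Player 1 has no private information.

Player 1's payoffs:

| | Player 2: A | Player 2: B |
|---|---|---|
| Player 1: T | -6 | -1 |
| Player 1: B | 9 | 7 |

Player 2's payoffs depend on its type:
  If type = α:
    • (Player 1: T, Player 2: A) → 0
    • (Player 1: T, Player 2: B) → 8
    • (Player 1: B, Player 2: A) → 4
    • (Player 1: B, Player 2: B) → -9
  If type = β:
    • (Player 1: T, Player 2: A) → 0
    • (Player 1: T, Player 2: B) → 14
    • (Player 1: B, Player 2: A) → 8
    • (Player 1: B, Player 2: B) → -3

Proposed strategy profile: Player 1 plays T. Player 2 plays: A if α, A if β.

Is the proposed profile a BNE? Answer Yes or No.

No

Player 1 plays T: E[T] = 0.625·(-6) + 0.375·(-6) = -6; E[B] = 9. Not best-responding. ✗
Player 2 (type α), facing T: A gives 0, B gives 8. Proposed A is not best — profitable deviation exists. ✗
Player 2 (type β), facing T: A gives 0, B gives 14. Proposed A is not best — profitable deviation exists. ✗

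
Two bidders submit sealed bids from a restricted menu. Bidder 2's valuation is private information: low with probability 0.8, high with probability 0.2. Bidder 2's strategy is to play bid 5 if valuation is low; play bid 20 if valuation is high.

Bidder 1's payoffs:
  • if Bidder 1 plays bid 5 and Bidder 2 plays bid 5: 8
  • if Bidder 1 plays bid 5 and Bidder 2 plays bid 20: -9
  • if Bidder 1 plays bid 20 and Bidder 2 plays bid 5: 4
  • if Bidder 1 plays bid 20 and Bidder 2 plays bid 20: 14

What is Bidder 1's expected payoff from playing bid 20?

Take the expectation over Bidder 2's valuation, weighting each type's action by its prior probability.
E[bid 20] = 0.8·4 + 0.2·14 = 3.2 + 2.8 = 6

6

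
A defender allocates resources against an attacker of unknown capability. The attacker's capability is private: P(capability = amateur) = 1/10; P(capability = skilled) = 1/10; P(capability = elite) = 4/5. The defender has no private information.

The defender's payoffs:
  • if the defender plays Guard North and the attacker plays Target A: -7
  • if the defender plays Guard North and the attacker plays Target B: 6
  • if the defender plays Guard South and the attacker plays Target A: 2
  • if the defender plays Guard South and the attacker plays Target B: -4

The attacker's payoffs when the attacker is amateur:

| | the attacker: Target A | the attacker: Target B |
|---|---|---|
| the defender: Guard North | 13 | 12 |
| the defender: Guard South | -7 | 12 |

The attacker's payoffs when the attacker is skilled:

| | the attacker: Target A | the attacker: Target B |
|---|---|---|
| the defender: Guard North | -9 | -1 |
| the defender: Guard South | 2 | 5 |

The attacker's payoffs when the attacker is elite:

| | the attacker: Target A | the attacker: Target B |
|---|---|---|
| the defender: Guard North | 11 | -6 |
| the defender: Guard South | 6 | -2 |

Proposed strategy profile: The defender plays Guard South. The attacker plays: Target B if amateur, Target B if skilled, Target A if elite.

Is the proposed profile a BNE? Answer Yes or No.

Yes

A profile is a BNE iff every type of every player is best-responding given beliefs about the other side.
The defender plays Guard South: E[Guard South] = 1/10·(-4) + 1/10·(-4) + 4/5·(2) = 4/5; E[Guard North] = -22/5. Best-responding. ✓
The attacker (capability amateur), facing Guard South: Target A gives -7, Target B gives 12. Proposed Target B is best. ✓
The attacker (capability skilled), facing Guard South: Target A gives 2, Target B gives 5. Proposed Target B is best. ✓
The attacker (capability elite), facing Guard South: Target A gives 6, Target B gives -2. Proposed Target A is best. ✓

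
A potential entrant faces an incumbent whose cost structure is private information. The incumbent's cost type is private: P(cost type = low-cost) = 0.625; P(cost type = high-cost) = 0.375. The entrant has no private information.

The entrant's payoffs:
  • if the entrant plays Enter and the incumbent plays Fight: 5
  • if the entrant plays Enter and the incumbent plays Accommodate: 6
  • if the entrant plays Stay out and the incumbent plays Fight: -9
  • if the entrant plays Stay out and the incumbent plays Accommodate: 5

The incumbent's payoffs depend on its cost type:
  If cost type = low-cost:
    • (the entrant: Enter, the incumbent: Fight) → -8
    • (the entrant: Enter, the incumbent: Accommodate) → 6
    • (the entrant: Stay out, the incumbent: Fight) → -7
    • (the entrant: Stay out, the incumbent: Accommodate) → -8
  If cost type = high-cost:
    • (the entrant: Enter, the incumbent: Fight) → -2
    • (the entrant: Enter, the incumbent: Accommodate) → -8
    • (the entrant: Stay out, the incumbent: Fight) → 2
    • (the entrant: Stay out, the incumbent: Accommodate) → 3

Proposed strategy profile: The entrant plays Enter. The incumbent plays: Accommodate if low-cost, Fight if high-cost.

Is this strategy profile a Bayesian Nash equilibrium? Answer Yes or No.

Yes

The entrant plays Enter: E[Enter] = 0.625·(6) + 0.375·(5) = 5.625; E[Stay out] = -0.25. Best-responding. ✓
The incumbent (cost type low-cost), facing Enter: Fight gives -8, Accommodate gives 6. Proposed Accommodate is best. ✓
The incumbent (cost type high-cost), facing Enter: Fight gives -2, Accommodate gives -8. Proposed Fight is best. ✓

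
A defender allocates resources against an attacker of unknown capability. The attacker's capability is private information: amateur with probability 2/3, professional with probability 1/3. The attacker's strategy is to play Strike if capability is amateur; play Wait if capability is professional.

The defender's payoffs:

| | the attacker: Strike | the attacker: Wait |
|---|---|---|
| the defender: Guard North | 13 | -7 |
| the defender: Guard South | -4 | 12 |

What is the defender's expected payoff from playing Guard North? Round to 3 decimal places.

6.333

E[Guard North] = 2/3·13 + 1/3·(-7) = 26/3 + (-7/3) = 19/3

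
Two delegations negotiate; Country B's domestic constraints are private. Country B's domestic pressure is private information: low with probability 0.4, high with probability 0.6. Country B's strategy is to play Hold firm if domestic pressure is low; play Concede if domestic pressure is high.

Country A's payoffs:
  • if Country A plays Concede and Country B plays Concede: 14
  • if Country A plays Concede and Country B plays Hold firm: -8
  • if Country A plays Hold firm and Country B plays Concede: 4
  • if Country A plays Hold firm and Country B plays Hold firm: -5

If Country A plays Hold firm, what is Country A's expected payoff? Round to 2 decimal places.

0.40

Take the expectation over Country B's domestic pressure, weighting each type's action by its prior probability.
E[Hold firm] = 0.4·(-5) + 0.6·4 = (-2) + 2.4 = 0.4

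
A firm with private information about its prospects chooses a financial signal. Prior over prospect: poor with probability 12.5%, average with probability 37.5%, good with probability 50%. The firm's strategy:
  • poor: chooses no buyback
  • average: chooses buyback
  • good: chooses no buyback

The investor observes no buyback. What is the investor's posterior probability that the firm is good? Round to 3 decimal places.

0.800

P(no buyback) = 0.125·1 + 0.375·0 + 0.5·1 = 0.625
P(good | no buyback) = (0.5·1) / 0.625 = 0.5 / 0.625 = 0.8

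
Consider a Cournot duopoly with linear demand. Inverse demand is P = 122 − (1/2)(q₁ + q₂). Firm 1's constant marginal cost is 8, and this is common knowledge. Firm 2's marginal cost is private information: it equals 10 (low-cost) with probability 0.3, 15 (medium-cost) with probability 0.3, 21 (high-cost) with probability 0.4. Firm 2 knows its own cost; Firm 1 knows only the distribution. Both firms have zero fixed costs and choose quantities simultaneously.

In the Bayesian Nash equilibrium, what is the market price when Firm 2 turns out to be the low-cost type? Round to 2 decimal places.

45.68

Type-c best response for Firm 2: q₂(c) = (122 − c) − q₁/2.
Firm 1 maximizes expected profit; its first-order condition is 122 − q₁ − (1/2)E[q₂] − 8 = 0.
Substituting E[q₂] and solving: E[c₂] = 15.9, so q₁ = (122 − 2·8 + 15.9)/(3/2) = 81.2667.
q₂(low-cost) = 71.3667, so P = 122 − (1/2)·(81.2667 + 71.3667) = 45.6833.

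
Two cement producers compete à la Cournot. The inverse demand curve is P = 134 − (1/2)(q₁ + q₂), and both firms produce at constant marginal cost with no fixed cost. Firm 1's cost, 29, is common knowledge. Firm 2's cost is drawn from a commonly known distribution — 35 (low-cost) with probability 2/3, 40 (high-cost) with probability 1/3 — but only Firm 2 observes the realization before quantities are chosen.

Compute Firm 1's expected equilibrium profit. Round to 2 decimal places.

2820.84

Type-c best response for Firm 2: q₂(c) = (134 − c) − q₁/2.
Firm 1 maximizes expected profit; its first-order condition is 134 − q₁ − (1/2)E[q₂] − 29 = 0.
Substituting E[q₂] and solving: E[c₂] = 36.6667, so q₁ = (134 − 2·29 + 36.6667)/(3/2) = 75.1111.
E[P] = 134 − (1/2)·(q₁ + E[q₂]) = 66.5556; Firm 1's expected profit = (E[P] − 29)·q₁ = (66.5556 − 29)·75.1111 = 2820.84.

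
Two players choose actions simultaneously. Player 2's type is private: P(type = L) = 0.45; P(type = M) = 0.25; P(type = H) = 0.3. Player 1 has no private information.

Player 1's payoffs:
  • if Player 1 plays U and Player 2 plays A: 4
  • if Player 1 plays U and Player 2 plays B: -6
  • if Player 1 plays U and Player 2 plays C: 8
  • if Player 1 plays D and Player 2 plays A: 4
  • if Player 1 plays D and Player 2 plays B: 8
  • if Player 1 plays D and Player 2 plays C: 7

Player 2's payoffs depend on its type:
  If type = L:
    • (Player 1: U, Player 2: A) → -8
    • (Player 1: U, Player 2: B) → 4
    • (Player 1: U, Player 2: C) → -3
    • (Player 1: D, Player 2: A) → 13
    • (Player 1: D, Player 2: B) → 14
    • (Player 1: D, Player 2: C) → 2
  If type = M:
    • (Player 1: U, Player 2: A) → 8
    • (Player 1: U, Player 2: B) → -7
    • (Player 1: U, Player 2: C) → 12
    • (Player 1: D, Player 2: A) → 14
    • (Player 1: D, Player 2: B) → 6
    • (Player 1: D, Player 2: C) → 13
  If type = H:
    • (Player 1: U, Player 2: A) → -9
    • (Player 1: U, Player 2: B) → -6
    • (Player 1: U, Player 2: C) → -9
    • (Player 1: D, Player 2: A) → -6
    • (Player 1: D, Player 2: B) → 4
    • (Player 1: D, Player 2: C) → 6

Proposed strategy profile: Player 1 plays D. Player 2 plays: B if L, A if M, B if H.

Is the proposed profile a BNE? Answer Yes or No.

A profile is a BNE iff every type of every player is best-responding given beliefs about the other side.
Player 1 plays D: E[D] = 0.45·(8) + 0.25·(4) + 0.3·(8) = 7; E[U] = -3.5. Best-responding. ✓
Player 2 (type L), facing D: A gives 13, B gives 14, C gives 2. Proposed B is best. ✓
Player 2 (type M), facing D: A gives 14, B gives 6, C gives 13. Proposed A is best. ✓
Player 2 (type H), facing D: A gives -6, B gives 4, C gives 6. Proposed B is not best — profitable deviation exists. ✗

No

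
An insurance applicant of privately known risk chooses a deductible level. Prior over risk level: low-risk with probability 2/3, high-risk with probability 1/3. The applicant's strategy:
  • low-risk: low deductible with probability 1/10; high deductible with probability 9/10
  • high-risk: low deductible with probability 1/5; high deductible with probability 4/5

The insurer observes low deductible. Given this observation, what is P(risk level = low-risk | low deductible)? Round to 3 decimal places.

Apply Bayes' rule using the sender's strategy as the likelihood.
P(low deductible) = (2/3)·(1/10) + (1/3)·(1/5) = 2/15
P(low-risk | low deductible) = ((2/3)·(1/10)) / (2/15) = (1/15) / (2/15) = 1/2

0.500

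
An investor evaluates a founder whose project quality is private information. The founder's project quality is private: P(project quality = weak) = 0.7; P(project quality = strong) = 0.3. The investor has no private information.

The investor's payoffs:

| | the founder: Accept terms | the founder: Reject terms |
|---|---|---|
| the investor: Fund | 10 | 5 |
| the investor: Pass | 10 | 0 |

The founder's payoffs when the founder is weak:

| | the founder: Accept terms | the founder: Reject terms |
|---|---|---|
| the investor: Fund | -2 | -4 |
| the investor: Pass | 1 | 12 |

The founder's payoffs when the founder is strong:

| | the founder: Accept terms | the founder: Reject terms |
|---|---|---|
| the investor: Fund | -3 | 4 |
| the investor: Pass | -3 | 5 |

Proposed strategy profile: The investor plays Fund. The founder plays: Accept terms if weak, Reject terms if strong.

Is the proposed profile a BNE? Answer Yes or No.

The investor plays Fund: E[Fund] = 0.7·(10) + 0.3·(5) = 8.5; E[Pass] = 7. Best-responding. ✓
The founder (project quality weak), facing Fund: Accept terms gives -2, Reject terms gives -4. Proposed Accept terms is best. ✓
The founder (project quality strong), facing Fund: Accept terms gives -3, Reject terms gives 4. Proposed Reject terms is best. ✓

Yes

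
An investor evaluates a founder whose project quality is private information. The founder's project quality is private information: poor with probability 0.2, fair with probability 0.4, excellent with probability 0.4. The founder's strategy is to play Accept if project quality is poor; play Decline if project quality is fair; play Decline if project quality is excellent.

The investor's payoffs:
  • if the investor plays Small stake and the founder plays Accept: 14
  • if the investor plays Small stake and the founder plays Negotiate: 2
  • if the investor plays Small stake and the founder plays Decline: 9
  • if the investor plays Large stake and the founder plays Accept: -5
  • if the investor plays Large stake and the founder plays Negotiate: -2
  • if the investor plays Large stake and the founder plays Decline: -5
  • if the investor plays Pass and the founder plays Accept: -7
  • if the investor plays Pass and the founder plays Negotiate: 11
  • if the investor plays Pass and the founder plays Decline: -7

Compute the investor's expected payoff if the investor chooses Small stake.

10

E[Small stake] = 0.2·14 + 0.4·9 + 0.4·9 = 2.8 + 3.6 + 3.6 = 10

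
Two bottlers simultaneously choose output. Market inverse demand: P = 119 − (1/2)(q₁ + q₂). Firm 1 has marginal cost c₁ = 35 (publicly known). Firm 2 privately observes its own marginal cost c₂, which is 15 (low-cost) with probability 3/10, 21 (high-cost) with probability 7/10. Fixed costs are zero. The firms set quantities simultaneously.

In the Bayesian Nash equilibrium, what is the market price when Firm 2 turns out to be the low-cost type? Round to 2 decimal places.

55.63

Firm 2 with cost c maximizes (119 − (1/2)(q₁+q₂) − c)·q₂, giving q₂(c) = (119 − c − (1/2)q₁).
E[c₂] = 3/10·15 + 7/10·21 = 19.2
Firm 1's FOC against E[q₂] yields q₁ = (119 − 2·35 + E[c₂])/(3/2) = (119 − 70 + 19.2)/(3/2) = 45.4667.
q₂(low-cost) = 81.2667, so P = 119 − (1/2)·(45.4667 + 81.2667) = 55.6333.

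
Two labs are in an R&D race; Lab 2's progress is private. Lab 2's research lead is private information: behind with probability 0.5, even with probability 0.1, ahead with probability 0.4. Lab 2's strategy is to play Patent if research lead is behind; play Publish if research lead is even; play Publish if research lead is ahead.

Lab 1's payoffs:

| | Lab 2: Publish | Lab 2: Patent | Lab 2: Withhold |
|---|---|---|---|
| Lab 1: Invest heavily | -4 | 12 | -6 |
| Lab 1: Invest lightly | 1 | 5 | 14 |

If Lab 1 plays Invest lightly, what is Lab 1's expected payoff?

E[Invest lightly] = 0.5·5 + 0.1·1 + 0.4·1 = 2.5 + 0.1 + 0.4 = 3

3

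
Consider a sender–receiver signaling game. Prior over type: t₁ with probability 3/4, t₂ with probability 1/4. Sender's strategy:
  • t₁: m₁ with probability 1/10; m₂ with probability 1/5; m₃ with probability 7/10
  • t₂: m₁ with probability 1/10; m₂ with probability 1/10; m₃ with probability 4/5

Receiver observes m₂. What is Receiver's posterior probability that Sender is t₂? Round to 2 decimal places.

0.14

P(m₂) = (3/4)·(1/5) + (1/4)·(1/10) = 7/40
P(t₂ | m₂) = ((1/4)·(1/10)) / (7/40) = (1/40) / (7/40) = 1/7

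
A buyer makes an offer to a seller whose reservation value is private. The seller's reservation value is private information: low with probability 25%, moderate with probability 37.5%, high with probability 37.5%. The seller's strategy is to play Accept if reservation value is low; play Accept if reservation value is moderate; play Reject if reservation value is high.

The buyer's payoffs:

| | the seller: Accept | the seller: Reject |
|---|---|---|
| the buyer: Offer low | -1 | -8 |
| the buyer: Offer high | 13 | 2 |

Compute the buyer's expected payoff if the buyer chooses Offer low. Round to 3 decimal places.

-3.625

E[Offer low] = 0.25·(-1) + 0.375·(-1) + 0.375·(-8) = (-0.25) + (-0.375) + (-3) = -3.625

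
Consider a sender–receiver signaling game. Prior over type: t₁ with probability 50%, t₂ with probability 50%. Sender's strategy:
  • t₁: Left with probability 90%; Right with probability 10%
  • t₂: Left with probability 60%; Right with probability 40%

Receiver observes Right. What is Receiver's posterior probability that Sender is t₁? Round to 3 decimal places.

P(Right) = 0.5·0.1 + 0.5·0.4 = 0.25
P(t₁ | Right) = (0.5·0.1) / 0.25 = 0.05 / 0.25 = 0.2

0.200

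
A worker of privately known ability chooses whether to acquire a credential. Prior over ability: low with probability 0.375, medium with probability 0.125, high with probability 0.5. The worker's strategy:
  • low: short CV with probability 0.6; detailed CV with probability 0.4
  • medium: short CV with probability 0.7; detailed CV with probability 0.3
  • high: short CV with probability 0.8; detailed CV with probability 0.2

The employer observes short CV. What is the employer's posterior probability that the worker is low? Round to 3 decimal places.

Apply Bayes' rule using the sender's strategy as the likelihood.
P(short CV) = 0.375·0.6 + 0.125·0.7 + 0.5·0.8 = 0.7125
P(low | short CV) = (0.375·0.6) / 0.7125 = 0.225 / 0.7125 = 0.315789

0.316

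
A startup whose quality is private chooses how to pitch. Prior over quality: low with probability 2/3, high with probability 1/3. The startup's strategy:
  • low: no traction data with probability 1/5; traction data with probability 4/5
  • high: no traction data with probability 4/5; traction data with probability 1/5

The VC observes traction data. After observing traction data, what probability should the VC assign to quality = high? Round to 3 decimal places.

P(traction data) = (2/3)·(4/5) + (1/3)·(1/5) = 3/5
P(high | traction data) = ((1/3)·(1/5)) / (3/5) = (1/15) / (3/5) = 1/9

0.111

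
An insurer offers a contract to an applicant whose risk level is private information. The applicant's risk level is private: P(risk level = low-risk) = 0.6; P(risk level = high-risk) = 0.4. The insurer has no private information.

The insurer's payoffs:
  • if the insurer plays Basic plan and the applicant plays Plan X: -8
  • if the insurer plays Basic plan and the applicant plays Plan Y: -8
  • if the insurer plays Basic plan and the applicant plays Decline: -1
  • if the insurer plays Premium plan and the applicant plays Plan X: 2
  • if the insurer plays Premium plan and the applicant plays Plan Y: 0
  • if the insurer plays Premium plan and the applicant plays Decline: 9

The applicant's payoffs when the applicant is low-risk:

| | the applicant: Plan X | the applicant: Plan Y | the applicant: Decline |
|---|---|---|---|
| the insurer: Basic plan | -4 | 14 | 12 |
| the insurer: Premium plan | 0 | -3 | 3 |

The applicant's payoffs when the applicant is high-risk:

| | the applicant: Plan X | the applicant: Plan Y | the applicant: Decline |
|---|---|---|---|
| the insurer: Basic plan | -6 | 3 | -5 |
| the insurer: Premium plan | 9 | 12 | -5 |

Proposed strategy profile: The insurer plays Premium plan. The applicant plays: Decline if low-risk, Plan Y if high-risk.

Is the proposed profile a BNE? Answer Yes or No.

A profile is a BNE iff every type of every player is best-responding given beliefs about the other side.
The insurer plays Premium plan: E[Premium plan] = 0.6·(9) + 0.4·(0) = 5.4; E[Basic plan] = -3.8. Best-responding. ✓
The applicant (risk level low-risk), facing Premium plan: Plan X gives 0, Plan Y gives -3, Decline gives 3. Proposed Decline is best. ✓
The applicant (risk level high-risk), facing Premium plan: Plan X gives 9, Plan Y gives 12, Decline gives -5. Proposed Plan Y is best. ✓

Yes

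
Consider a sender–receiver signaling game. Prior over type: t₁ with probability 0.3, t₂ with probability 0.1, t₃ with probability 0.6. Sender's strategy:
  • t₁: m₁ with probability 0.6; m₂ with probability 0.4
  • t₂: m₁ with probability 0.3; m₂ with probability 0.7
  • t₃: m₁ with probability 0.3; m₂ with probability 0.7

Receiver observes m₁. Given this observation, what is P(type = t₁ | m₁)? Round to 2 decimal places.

Apply Bayes' rule using the sender's strategy as the likelihood.
P(m₁) = 0.3·0.6 + 0.1·0.3 + 0.6·0.3 = 0.39
P(t₁ | m₁) = (0.3·0.6) / 0.39 = 0.18 / 0.39 = 0.461538

0.46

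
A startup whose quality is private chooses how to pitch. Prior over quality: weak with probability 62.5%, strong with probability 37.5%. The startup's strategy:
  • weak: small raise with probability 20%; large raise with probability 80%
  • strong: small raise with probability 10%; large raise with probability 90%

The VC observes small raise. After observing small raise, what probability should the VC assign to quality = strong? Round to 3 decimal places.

0.231

Apply Bayes' rule using the sender's strategy as the likelihood.
P(small raise) = 0.625·0.2 + 0.375·0.1 = 0.1625
P(strong | small raise) = (0.375·0.1) / 0.1625 = 0.0375 / 0.1625 = 0.230769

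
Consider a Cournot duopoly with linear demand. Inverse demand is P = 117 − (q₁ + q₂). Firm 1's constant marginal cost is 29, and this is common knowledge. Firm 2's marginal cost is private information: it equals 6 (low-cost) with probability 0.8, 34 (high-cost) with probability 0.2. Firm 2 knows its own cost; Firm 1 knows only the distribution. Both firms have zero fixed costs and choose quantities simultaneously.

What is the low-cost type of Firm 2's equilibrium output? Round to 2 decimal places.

43.73

Type-c best response for Firm 2: q₂(c) = (117 − c)/2 − q₁/2.
Firm 1 maximizes expected profit; its first-order condition is 117 − 2q₁ − E[q₂] − 29 = 0.
Substituting E[q₂] and solving: E[c₂] = 11.6, so q₁ = (117 − 2·29 + 11.6)/3 = 23.5333.
q₂(low-cost) = (117 − 6 − 23.5333)/2 = 43.7333.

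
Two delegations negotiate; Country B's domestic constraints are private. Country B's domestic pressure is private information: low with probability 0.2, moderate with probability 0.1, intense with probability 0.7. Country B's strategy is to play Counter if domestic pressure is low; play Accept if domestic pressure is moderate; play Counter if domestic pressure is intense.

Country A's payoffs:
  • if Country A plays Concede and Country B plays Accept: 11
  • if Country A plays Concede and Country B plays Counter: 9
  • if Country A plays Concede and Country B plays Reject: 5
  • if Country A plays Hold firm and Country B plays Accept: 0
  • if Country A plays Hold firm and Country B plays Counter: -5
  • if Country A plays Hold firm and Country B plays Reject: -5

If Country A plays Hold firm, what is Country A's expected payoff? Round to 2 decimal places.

-4.50

Take the expectation over Country B's domestic pressure, weighting each type's action by its prior probability.
E[Hold firm] = 0.2·(-5) + 0.1·0 + 0.7·(-5) = (-1) + 0 + (-3.5) = -4.5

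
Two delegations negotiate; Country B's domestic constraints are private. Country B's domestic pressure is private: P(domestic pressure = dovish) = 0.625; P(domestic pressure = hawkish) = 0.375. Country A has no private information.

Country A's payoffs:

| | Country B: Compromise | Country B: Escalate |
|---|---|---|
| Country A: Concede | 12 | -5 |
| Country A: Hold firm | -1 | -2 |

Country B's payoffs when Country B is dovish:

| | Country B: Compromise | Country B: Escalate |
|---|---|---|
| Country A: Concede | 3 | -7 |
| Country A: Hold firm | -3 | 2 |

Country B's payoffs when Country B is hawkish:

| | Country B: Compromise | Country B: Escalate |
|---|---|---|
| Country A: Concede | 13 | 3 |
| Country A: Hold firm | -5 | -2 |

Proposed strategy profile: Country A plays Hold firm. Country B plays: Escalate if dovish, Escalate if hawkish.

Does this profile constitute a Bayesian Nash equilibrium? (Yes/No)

A profile is a BNE iff every type of every player is best-responding given beliefs about the other side.
Country A plays Hold firm: E[Hold firm] = 0.625·(-2) + 0.375·(-2) = -2; E[Concede] = -5. Best-responding. ✓
Country B (domestic pressure dovish), facing Hold firm: Compromise gives -3, Escalate gives 2. Proposed Escalate is best. ✓
Country B (domestic pressure hawkish), facing Hold firm: Compromise gives -5, Escalate gives -2. Proposed Escalate is best. ✓

Yes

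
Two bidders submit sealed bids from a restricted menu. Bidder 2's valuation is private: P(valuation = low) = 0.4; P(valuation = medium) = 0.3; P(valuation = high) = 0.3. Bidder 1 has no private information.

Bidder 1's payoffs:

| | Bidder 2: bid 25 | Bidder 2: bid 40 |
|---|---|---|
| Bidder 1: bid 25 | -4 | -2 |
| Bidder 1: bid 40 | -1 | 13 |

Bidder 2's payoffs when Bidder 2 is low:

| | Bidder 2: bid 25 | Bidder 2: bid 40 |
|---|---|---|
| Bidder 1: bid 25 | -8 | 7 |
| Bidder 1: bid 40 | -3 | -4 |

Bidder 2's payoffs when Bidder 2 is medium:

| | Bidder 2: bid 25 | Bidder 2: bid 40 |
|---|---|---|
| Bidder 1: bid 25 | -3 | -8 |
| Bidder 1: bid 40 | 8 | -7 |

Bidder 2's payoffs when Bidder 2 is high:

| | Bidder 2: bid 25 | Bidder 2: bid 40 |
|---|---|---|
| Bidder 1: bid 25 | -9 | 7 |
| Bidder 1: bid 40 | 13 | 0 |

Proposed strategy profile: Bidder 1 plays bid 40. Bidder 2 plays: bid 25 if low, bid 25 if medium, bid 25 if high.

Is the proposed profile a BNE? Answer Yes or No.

Bidder 1 plays bid 40: E[bid 40] = 0.4·(-1) + 0.3·(-1) + 0.3·(-1) = -1; E[bid 25] = -4. Best-responding. ✓
Bidder 2 (valuation low), facing bid 40: bid 25 gives -3, bid 40 gives -4. Proposed bid 25 is best. ✓
Bidder 2 (valuation medium), facing bid 40: bid 25 gives 8, bid 40 gives -7. Proposed bid 25 is best. ✓
Bidder 2 (valuation high), facing bid 40: bid 25 gives 13, bid 40 gives 0. Proposed bid 25 is best. ✓

Yes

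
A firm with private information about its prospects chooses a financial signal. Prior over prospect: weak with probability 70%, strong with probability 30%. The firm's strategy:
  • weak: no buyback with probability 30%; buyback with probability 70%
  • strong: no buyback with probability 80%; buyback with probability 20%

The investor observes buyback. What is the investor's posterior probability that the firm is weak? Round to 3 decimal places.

P(buyback) = 0.7·0.7 + 0.3·0.2 = 0.55
P(weak | buyback) = (0.7·0.7) / 0.55 = 0.49 / 0.55 = 0.890909

0.891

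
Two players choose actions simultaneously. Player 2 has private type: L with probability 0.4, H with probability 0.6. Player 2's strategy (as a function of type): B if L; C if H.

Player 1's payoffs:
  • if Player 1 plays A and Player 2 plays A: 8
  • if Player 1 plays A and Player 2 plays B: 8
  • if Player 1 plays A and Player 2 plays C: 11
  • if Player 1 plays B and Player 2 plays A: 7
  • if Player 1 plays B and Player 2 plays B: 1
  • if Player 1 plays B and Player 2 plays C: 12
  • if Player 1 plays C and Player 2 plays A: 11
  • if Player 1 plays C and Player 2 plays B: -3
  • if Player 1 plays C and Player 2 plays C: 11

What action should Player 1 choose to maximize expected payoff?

A

Compute Player 1's expected payoff for each action, taking the expectation over Player 2's type.
E[A] = 0.4·(8) + 0.6·(11) = 9.8
E[B] = 0.4·(1) + 0.6·(12) = 7.6
E[C] = 0.4·(-3) + 0.6·(11) = 5.4
Best response: A (9.8 is the largest).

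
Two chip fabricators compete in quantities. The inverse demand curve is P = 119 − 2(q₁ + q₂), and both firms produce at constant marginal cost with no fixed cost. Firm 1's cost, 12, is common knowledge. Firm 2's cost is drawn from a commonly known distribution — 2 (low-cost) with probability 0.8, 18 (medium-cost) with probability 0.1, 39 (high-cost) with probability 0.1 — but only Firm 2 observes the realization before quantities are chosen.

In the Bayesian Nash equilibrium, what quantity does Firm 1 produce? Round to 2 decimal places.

Firm 2 with cost c maximizes (119 − 2(q₁+q₂) − c)·q₂, giving q₂(c) = (119 − c − 2q₁)/4.
E[c₂] = 0.8·2 + 0.1·18 + 0.1·39 = 7.3
Firm 1's FOC against E[q₂] yields q₁ = (119 − 2·12 + E[c₂])/6 = (119 − 24 + 7.3)/6 = 17.05.

17.05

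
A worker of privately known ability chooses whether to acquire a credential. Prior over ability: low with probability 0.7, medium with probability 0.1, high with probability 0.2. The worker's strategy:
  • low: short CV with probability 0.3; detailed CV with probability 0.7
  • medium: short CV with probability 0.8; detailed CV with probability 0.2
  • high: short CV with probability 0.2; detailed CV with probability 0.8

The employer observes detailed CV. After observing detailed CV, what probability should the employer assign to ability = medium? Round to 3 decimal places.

P(detailed CV) = 0.7·0.7 + 0.1·0.2 + 0.2·0.8 = 0.67
P(medium | detailed CV) = (0.1·0.2) / 0.67 = 0.02 / 0.67 = 0.0298507

0.030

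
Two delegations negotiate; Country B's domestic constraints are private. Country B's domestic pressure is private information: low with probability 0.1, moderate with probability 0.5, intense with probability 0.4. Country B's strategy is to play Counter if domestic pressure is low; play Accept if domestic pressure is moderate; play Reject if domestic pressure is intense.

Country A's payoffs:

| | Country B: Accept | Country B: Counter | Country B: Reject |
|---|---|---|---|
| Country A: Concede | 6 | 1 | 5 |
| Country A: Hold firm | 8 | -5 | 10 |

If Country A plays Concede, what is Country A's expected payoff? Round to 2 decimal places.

5.10

E[Concede] = 0.1·1 + 0.5·6 + 0.4·5 = 0.1 + 3 + 2 = 5.1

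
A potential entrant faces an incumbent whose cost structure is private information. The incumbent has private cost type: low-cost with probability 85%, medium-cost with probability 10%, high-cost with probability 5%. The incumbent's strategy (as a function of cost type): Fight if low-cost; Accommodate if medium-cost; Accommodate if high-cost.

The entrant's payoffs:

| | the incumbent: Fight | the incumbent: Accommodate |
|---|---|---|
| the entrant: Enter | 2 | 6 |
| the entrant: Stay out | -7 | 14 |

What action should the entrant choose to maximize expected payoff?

Compute the entrant's expected payoff for each action, taking the expectation over the incumbent's type.
E[Enter] = 0.85·(2) + 0.1·(6) + 0.05·(6) = 2.6
E[Stay out] = 0.85·(-7) + 0.1·(14) + 0.05·(14) = -3.85
Best response: Enter (2.6 is the largest).

Enter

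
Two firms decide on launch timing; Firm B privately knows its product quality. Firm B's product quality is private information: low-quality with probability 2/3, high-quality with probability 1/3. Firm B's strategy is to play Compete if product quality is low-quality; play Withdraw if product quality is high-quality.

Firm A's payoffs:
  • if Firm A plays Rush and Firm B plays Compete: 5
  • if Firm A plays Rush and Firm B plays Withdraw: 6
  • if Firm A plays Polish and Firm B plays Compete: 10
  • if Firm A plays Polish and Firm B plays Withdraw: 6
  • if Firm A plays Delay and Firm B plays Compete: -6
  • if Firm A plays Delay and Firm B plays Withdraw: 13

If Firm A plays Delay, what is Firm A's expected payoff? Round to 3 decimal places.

0.333

E[Delay] = 2/3·(-6) + 1/3·13 = (-4) + 13/3 = 1/3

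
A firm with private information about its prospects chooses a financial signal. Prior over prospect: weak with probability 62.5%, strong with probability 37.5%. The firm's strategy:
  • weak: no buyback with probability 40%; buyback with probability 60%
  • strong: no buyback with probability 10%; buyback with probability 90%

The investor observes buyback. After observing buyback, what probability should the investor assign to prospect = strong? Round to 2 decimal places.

0.47

Apply Bayes' rule using the sender's strategy as the likelihood.
P(buyback) = 0.625·0.6 + 0.375·0.9 = 0.7125
P(strong | buyback) = (0.375·0.9) / 0.7125 = 0.3375 / 0.7125 = 0.473684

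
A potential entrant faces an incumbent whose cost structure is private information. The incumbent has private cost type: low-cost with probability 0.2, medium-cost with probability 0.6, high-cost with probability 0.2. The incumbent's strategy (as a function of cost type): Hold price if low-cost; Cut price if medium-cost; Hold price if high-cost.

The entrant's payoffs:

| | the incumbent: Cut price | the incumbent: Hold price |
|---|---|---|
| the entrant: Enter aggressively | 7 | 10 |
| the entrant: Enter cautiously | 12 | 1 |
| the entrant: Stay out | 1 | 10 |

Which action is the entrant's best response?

E[Enter aggressively] = 0.2·(10) + 0.6·(7) + 0.2·(10) = 8.2
E[Enter cautiously] = 0.2·(1) + 0.6·(12) + 0.2·(1) = 7.6
E[Stay out] = 0.2·(10) + 0.6·(1) + 0.2·(10) = 4.6
Best response: Enter aggressively (8.2 is the largest).

Enter aggressively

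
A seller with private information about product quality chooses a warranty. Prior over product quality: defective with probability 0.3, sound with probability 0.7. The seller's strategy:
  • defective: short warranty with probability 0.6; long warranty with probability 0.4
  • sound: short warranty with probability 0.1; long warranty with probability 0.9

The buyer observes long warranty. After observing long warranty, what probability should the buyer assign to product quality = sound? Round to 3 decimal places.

P(long warranty) = 0.3·0.4 + 0.7·0.9 = 0.75
P(sound | long warranty) = (0.7·0.9) / 0.75 = 0.63 / 0.75 = 0.84

0.840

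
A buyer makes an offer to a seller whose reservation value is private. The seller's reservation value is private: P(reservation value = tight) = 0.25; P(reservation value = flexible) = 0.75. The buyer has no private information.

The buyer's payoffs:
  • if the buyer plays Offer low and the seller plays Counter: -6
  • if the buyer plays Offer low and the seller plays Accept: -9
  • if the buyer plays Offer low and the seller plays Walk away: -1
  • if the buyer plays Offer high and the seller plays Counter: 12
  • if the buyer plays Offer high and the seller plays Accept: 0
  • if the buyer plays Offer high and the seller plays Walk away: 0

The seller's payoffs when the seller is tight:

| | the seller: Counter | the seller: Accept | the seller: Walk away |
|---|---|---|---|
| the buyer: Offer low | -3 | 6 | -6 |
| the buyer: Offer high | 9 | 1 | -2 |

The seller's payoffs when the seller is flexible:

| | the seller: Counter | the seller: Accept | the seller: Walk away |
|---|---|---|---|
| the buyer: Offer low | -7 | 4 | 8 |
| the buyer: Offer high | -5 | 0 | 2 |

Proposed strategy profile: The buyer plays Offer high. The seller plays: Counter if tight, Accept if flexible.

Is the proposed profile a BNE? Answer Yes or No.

No

The buyer plays Offer high: E[Offer high] = 0.25·(12) + 0.75·(0) = 3; E[Offer low] = -8.25. Best-responding. ✓
The seller (reservation value tight), facing Offer high: Counter gives 9, Accept gives 1, Walk away gives -2. Proposed Counter is best. ✓
The seller (reservation value flexible), facing Offer high: Counter gives -5, Accept gives 0, Walk away gives 2. Proposed Accept is not best — profitable deviation exists. ✗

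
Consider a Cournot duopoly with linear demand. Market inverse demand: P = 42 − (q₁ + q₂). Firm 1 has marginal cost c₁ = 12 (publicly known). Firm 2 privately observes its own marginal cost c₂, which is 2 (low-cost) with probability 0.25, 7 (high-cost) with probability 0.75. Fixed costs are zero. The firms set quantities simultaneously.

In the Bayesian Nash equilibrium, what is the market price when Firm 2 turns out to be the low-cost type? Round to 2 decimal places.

18.04

Type-c best response for Firm 2: q₂(c) = (42 − c)/2 − q₁/2.
Firm 1 maximizes expected profit; its first-order condition is 42 − 2q₁ − E[q₂] − 12 = 0.
Substituting E[q₂] and solving: E[c₂] = 5.75, so q₁ = (42 − 2·12 + 5.75)/3 = 7.91667.
q₂(low-cost) = 16.0417, so P = 42 − (7.91667 + 16.0417) = 18.0417.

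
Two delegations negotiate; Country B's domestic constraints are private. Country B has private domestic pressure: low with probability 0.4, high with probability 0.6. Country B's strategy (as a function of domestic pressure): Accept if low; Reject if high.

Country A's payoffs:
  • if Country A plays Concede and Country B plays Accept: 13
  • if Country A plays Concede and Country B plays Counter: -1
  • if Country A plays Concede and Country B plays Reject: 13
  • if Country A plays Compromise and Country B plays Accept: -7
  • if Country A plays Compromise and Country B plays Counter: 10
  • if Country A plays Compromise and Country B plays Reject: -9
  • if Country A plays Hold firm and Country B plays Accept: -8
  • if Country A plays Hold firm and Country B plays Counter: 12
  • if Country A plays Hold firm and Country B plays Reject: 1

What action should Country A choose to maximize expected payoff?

Concede

Compute Country A's expected payoff for each action, taking the expectation over Country B's type.
E[Concede] = 0.4·(13) + 0.6·(13) = 13
E[Compromise] = 0.4·(-7) + 0.6·(-9) = -8.2
E[Hold firm] = 0.4·(-8) + 0.6·(1) = -2.6
Best response: Concede (13 is the largest).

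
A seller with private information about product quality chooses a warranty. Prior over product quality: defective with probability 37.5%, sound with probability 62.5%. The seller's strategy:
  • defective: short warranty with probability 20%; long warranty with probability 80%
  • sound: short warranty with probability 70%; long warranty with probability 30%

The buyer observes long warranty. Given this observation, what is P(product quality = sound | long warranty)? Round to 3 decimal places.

0.385

P(long warranty) = 0.375·0.8 + 0.625·0.3 = 0.4875
P(sound | long warranty) = (0.625·0.3) / 0.4875 = 0.1875 / 0.4875 = 0.384615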